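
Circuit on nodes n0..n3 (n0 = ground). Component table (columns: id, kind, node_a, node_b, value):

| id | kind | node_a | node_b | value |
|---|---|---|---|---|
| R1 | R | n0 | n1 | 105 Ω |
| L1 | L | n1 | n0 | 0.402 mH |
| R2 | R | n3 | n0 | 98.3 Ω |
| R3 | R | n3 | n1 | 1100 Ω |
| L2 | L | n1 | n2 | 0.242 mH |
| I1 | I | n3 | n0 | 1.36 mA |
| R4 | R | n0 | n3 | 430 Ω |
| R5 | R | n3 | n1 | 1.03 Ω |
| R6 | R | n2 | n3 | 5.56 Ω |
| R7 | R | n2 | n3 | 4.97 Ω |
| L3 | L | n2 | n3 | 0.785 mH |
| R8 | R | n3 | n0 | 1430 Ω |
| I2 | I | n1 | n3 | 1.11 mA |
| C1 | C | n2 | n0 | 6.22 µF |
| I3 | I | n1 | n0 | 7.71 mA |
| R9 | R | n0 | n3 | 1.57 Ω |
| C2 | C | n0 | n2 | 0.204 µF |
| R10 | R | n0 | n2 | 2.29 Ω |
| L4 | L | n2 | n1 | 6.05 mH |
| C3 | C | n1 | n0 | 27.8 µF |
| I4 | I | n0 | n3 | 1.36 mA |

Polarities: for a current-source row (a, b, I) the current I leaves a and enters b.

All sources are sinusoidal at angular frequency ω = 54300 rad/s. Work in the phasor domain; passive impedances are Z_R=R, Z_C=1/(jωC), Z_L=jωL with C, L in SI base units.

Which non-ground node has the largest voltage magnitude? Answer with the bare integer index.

1

MNA unknowns: 3 node voltages V₁..V_3
R1: Y=0.009524+0.000j on G[0,1]
L1: Y=0.000-0.04581j on G[1,0]
R2: Y=0.01017+0.000j on G[3,0]
R3: Y=0.0009091+0.000j on G[3,1]
L2: Y=0.000-0.07610j on G[1,2]
I1: z[3]−=0.00136, z[0]+=0.00136
R4: Y=0.002326+0.000j on G[0,3]
R5: Y=0.9709+0.000j on G[3,1]
R6: Y=0.1799+0.000j on G[2,3]
R7: Y=0.2012+0.000j on G[2,3]
L3: Y=0.000-0.02346j on G[2,3]
R8: Y=0.0006993+0.000j on G[3,0]
I2: z[1]−=0.00111, z[3]+=0.00111
C1: Y=0.000+0.3377j on G[2,0]
I3: z[1]−=0.00771, z[0]+=0.00771
R9: Y=0.6369+0.000j on G[0,3]
C2: Y=0.000+0.01108j on G[0,2]
R10: Y=0.4367+0.000j on G[0,2]
L4: Y=0.000-0.003044j on G[2,1]
C3: Y=0.000+1.510j on G[1,0]
I4: z[0]−=0.00136, z[3]+=0.00136
solve → V1=-0.001795+0.005151j, V2=0.0008530+0.001186j, V3=-0.0001725+0.002713j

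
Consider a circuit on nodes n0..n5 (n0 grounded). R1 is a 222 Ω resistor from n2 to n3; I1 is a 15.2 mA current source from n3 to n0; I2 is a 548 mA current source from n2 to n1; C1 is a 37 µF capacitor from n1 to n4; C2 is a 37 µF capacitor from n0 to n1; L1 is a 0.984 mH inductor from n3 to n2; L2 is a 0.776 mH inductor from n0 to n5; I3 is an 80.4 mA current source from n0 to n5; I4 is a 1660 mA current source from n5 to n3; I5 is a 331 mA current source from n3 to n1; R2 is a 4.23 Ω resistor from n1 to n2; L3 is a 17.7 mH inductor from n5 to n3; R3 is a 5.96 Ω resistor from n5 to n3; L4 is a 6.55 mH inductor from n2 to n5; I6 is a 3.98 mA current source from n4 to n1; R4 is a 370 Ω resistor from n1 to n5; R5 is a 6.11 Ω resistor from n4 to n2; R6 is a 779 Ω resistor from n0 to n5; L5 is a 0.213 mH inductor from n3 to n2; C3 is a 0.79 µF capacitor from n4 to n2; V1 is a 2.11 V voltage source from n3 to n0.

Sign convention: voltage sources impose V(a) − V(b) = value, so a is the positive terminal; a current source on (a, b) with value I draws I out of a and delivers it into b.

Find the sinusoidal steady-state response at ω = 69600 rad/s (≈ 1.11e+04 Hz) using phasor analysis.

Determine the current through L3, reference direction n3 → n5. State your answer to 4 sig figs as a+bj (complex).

0.0007108-0.007423j A

Apply KCL at each of the 5 non-ground nodes and solve the resulting linear system.
Node n1: branches {I2, C1, C2, I5, R2, I6, R4} → V_1 = -0.1070-0.1474j
Node n2: branches {R1, I2, L1, R2, L4, R5, L5, C3} → V_2 = -1.410-0.6327j
Node n3: branches {R1, I1, L1, I4, I5, L3, R3, L5, V1} → V_3 = 2.110+0.000j
Node n4: branches {C1, I6, R5, C3} → V_4 = -0.1687-0.07876j
Node n5: branches {L2, I3, I4, L3, R3, L4, R4, R6} → V_5 = -7.035-0.8757j
Source currents: i(V1)=-0.2891+0.1465j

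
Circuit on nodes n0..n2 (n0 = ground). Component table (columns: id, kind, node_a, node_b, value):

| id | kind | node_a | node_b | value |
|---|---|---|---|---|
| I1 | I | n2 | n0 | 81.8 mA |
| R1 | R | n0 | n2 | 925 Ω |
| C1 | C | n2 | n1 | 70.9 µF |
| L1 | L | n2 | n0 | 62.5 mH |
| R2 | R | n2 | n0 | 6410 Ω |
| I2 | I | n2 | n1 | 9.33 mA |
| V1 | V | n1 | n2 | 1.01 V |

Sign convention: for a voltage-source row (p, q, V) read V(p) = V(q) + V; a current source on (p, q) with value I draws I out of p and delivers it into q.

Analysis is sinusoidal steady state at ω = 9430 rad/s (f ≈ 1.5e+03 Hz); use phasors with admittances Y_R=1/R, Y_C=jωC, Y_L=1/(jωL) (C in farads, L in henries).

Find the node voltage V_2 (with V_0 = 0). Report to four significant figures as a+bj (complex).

-22.95-31.48j V

Element admittances at ω=9430 rad/s:
  I1: injects 0.0818 A into n0 (from n2)
  Y(R1) = 0.001081+0.000j S between n0,n2
  Y(C1) = 0.000+0.6686j S between n2,n1
  Y(L1) = 0.000-0.001697j S between n2,n0
  Y(R2) = 0.0001560+0.000j S between n2,n0
  I2: injects 0.00933 A into n1 (from n2)
  V1: constraint V(n1)−V(n2) = 1.01
Assemble and solve the 3×3 MNA system:
  V(n1)=-21.94-31.48j  V(n2)=-22.95-31.48j
  i(V1)=0.009330-0.6753j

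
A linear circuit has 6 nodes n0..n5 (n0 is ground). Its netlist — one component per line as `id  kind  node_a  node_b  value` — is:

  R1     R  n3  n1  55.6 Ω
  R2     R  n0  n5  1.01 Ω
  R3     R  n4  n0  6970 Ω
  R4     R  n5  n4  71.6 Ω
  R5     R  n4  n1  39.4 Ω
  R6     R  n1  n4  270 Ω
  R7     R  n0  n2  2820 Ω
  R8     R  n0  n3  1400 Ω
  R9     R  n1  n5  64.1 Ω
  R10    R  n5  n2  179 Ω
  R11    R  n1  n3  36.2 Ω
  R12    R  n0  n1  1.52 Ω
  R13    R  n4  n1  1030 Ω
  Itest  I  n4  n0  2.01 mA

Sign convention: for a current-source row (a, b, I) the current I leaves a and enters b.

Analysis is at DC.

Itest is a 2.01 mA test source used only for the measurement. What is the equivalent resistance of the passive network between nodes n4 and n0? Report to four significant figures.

Element admittances at DC:
  Y(R1) = 0.01799 S between n3,n1
  Y(R2) = 0.9901 S between n0,n5
  Y(R3) = 0.0001435 S between n4,n0
  Y(R4) = 0.01397 S between n5,n4
  Y(R5) = 0.02538 S between n4,n1
  Y(R6) = 0.003704 S between n1,n4
  Y(R7) = 0.0003546 S between n0,n2
  Y(R8) = 0.0007143 S between n0,n3
  Y(R9) = 0.01560 S between n1,n5
  Y(R10) = 0.005587 S between n5,n2
  Y(R11) = 0.02762 S between n1,n3
  Y(R12) = 0.6579 S between n0,n1
  Y(R13) = 0.0009709 S between n4,n1
  Itest: injects 0.00201 A into n0 (from n4)
Assemble and solve the 5×5 MNA system:
  V(n1)=-0.002025  V(n2)=-0.0006356  V(n3)=-0.001994  V(n4)=-0.04710  V(n5)=-0.0006759

R_eq = 23.43 Ω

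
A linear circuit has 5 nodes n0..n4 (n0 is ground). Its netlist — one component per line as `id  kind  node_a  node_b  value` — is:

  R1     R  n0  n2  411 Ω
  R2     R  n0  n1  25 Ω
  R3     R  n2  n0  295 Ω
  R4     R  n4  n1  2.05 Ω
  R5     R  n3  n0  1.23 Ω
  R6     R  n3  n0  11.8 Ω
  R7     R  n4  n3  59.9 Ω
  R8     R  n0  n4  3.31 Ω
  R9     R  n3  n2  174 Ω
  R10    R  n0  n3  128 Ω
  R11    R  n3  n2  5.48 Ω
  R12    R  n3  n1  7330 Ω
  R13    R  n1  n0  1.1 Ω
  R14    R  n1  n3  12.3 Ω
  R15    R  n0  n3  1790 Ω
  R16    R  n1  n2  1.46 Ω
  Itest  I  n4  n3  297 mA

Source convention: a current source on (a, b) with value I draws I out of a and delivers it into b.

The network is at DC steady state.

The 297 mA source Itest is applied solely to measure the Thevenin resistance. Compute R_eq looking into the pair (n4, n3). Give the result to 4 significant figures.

Apply KCL at each of the 4 non-ground nodes and solve the resulting linear system.
Node n1: branches {R2, R4, R12, R13, R14, R16} → V_1 = -0.09014
Node n2: branches {R1, R3, R9, R11, R16} → V_2 = -0.02016
Node n3: branches {R5, R6, R7, R9, R10, R11, R12, R14, R15, Itest} → V_3 = 0.2339
Node n4: branches {R4, R7, R8, Itest} → V_4 = -0.4179

R_eq = 2.194 Ω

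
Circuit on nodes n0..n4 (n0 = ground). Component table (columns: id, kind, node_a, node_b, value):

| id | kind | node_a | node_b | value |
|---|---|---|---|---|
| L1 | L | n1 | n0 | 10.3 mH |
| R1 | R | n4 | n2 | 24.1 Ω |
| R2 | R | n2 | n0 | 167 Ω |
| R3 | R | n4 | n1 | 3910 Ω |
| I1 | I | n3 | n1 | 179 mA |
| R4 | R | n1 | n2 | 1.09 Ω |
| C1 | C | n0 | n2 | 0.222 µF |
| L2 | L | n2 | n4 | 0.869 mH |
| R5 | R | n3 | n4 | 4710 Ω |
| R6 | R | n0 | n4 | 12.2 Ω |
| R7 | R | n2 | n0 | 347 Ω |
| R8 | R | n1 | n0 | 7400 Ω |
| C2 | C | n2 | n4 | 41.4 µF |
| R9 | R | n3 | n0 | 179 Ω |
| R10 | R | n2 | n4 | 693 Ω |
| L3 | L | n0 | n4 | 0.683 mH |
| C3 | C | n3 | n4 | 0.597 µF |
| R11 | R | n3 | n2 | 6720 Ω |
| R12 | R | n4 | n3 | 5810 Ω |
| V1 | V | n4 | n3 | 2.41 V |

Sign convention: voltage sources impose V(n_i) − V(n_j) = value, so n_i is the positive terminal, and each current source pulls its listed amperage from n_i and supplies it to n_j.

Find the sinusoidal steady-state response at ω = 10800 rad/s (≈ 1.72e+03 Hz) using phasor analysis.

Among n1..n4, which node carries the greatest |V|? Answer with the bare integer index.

3

Element admittances at ω=10800 rad/s:
  Y(L1) = 0.000-0.008990j S between n1,n0
  Y(R1) = 0.04149+0.000j S between n4,n2
  Y(R2) = 0.005988+0.000j S between n2,n0
  Y(R3) = 0.0002558+0.000j S between n4,n1
  I1: injects 0.179 A into n1 (from n3)
  Y(R4) = 0.9174+0.000j S between n1,n2
  Y(C1) = 0.000+0.002398j S between n0,n2
  Y(L2) = 0.000-0.1066j S between n2,n4
  Y(R5) = 0.0002123+0.000j S between n3,n4
  Y(R6) = 0.08197+0.000j S between n0,n4
  Y(R7) = 0.002882+0.000j S between n2,n0
  Y(R8) = 0.0001351+0.000j S between n1,n0
  Y(C2) = 0.000+0.4471j S between n2,n4
  Y(R9) = 0.005587+0.000j S between n3,n0
  Y(R10) = 0.001443+0.000j S between n2,n4
  Y(L3) = 0.000-0.1356j S between n0,n4
  Y(C3) = 0.000+0.006448j S between n3,n4
  Y(R11) = 0.0001488+0.000j S between n3,n2
  Y(R12) = 0.0001721+0.000j S between n4,n3
  V1: constraint V(n4)−V(n3) = 2.41
Assemble and solve the 5×5 MNA system:
  V(n1)=0.3022-0.4154j  V(n2)=0.1031-0.4186j  V(n3)=-2.391+0.1003j  V(n4)=0.01876+0.1003j
  i(V1)=0.1643-0.01490j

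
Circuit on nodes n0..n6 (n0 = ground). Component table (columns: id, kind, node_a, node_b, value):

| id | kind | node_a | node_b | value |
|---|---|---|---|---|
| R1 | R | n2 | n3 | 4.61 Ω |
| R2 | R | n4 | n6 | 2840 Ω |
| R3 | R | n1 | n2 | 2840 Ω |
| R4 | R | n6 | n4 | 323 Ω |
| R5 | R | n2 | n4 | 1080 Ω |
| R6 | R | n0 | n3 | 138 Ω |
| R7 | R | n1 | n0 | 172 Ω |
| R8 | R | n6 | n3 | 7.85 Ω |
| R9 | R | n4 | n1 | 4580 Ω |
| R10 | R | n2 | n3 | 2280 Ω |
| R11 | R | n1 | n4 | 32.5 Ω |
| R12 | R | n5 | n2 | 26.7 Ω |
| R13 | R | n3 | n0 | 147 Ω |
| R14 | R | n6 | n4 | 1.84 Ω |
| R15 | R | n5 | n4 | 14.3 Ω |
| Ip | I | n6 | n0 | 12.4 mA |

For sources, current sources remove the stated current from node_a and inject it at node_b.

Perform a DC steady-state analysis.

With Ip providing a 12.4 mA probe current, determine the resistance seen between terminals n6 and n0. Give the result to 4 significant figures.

Element admittances at DC:
  Y(R1) = 0.2169 S between n2,n3
  Y(R2) = 0.0003521 S between n4,n6
  Y(R3) = 0.0003521 S between n1,n2
  Y(R4) = 0.003096 S between n6,n4
  Y(R5) = 0.0009259 S between n2,n4
  Y(R6) = 0.007246 S between n0,n3
  Y(R7) = 0.005814 S between n1,n0
  Y(R8) = 0.1274 S between n6,n3
  Y(R9) = 0.0002183 S between n4,n1
  Y(R10) = 0.0004386 S between n2,n3
  Y(R11) = 0.03077 S between n1,n4
  Y(R12) = 0.03745 S between n5,n2
  Y(R13) = 0.006803 S between n3,n0
  Y(R14) = 0.5435 S between n6,n4
  Y(R15) = 0.06993 S between n5,n4
  Ip: injects 0.0124 A into n0 (from n6)
Assemble and solve the 6×6 MNA system:
  V(n1)=-0.5847  V(n2)=-0.6461  V(n3)=-0.6407  V(n4)=-0.6937  V(n5)=-0.6771  V(n6)=-0.7020

R_eq = 56.62 Ω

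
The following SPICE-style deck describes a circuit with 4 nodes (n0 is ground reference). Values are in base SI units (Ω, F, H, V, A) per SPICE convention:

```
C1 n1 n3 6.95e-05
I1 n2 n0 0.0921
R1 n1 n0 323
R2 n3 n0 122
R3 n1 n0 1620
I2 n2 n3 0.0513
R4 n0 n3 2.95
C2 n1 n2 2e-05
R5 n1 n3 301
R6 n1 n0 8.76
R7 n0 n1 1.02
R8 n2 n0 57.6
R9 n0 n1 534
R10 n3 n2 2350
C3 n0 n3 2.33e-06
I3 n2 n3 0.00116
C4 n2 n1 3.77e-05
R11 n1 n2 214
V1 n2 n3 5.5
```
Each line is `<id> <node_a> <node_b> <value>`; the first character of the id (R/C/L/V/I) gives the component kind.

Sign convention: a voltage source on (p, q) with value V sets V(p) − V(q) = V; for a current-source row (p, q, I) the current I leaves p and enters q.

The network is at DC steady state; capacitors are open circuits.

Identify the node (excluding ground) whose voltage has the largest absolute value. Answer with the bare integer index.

2

Element admittances at DC:
  Y(C1) = 0.000 S between n1,n3
  I1: injects 0.0921 A into n0 (from n2)
  Y(R1) = 0.003096 S between n1,n0
  Y(R2) = 0.008197 S between n3,n0
  Y(R3) = 0.0006173 S between n1,n0
  I2: injects 0.0513 A into n3 (from n2)
  Y(R4) = 0.3390 S between n0,n3
  Y(C2) = 0.000 S between n1,n2
  Y(R5) = 0.003322 S between n1,n3
  Y(R6) = 0.1142 S between n1,n0
  Y(R7) = 0.9804 S between n0,n1
  Y(R8) = 0.01736 S between n2,n0
  Y(R9) = 0.001873 S between n0,n1
  Y(R10) = 0.0004255 S between n3,n2
  Y(C3) = 0.000 S between n0,n3
  I3: injects 0.00116 A into n3 (from n2)
  Y(C4) = 0.000 S between n2,n1
  Y(R11) = 0.004673 S between n1,n2
  V1: constraint V(n2)−V(n3) = 5.5
Assemble and solve the 4×4 MNA system:
  V(n1)=0.01907  V(n2)=4.928  V(n3)=-0.5721
  i(V1)=-0.2554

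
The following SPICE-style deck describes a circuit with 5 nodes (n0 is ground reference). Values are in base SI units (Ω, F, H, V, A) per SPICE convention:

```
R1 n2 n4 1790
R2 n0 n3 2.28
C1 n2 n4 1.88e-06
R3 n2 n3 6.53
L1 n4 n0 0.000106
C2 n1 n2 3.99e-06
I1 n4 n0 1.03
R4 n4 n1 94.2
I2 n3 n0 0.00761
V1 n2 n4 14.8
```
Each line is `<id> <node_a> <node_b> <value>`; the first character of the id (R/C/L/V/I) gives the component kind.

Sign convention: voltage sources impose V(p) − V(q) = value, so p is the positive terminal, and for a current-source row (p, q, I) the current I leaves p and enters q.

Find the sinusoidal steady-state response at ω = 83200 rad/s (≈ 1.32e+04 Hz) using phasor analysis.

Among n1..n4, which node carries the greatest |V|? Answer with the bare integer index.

4

Apply KCL at each of the 4 non-ground nodes and solve the resulting linear system.
Node n1: branches {C2, R4} → V_1 = 2.827-11.47j
Node n2: branches {R1, C1, R3, C2, V1} → V_2 = 2.842-11.95j
Node n3: branches {R2, R3, I2} → V_3 = 0.7226-3.092j
Node n4: branches {R1, C1, L1, I1, R4, V1} → V_4 = -11.96-11.95j
Source currents: i(V1)=-0.4897-0.9640j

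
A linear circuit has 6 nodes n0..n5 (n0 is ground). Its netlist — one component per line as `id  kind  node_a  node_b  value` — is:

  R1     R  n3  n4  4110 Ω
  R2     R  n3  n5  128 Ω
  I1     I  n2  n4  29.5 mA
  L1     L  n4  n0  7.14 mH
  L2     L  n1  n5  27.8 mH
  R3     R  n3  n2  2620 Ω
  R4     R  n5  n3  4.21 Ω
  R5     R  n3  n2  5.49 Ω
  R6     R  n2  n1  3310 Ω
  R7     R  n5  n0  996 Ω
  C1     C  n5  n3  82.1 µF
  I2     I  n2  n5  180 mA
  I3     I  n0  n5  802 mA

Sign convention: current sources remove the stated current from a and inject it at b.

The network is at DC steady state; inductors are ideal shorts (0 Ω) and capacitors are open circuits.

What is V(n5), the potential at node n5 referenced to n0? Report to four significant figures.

619.6 V

Apply KCL at each of the 5 non-ground nodes and solve the resulting linear system.
Node n1: branches {L2, R6} → V_1 = 619.6
Node n2: branches {I1, R3, R5, R6, I2} → V_2 = 617.0
Node n3: branches {R1, R2, R3, R4, R5, C1} → V_3 = 618.1
Node n4: branches {R1, I1, L1} → V_4 = 0.000
Node n5: branches {R2, L2, R4, R7, C1, I2, I3} → V_5 = 619.6
Source currents: i(L1)=0.1799, i(L2)=-0.0007877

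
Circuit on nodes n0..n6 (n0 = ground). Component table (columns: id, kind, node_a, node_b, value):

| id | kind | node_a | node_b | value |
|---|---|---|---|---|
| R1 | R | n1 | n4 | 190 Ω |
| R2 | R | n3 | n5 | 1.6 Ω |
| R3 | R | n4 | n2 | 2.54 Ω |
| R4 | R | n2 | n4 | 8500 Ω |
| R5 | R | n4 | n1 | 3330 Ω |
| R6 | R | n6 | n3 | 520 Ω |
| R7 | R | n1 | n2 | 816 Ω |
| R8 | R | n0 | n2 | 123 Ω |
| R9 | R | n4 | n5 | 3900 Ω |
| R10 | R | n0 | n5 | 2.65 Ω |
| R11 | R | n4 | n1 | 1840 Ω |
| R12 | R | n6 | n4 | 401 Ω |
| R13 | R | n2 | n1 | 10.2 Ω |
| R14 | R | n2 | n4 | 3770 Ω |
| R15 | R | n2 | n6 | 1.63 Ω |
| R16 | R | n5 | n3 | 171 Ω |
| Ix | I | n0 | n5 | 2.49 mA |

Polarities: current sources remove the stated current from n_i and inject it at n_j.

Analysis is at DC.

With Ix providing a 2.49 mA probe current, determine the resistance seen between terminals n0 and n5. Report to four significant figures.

R_eq = 2.638 Ω

Apply KCL at each of the 6 non-ground nodes and solve the resulting linear system.
Node n1: branches {R1, R5, R7, R11, R13} → V_1 = 0.001383
Node n2: branches {R3, R4, R7, R8, R13, R14, R15} → V_2 = 0.001383
Node n3: branches {R2, R6, R16} → V_3 = 0.006553
Node n4: branches {R1, R3, R4, R5, R9, R11, R12, R14} → V_4 = 0.001386
Node n5: branches {R2, R9, R10, R16, Ix} → V_5 = 0.006569
Node n6: branches {R6, R12, R15} → V_6 = 0.001399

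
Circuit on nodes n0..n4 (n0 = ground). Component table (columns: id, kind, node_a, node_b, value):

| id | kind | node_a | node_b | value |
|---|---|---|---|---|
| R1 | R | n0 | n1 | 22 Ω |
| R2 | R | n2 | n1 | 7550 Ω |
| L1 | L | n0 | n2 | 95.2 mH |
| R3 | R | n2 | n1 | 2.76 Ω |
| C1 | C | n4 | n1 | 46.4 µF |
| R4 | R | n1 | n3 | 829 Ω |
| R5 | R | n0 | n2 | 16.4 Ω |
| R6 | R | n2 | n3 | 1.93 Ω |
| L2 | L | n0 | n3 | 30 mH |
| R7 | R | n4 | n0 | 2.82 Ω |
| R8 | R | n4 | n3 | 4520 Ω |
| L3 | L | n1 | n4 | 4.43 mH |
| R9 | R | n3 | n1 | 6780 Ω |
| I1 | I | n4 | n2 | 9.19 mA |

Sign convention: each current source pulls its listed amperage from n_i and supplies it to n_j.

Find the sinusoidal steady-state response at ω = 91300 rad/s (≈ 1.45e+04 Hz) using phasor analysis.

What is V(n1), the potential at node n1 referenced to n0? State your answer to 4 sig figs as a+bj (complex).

-0.002886-0.001492j V

Apply KCL at each of the 4 non-ground nodes and solve the resulting linear system.
Node n1: branches {R1, R2, R3, C1, R4, L3, R9} → V_1 = -0.002886-0.001492j
Node n2: branches {R2, L1, R3, R5, R6, I1} → V_2 = 0.01915-0.001255j
Node n3: branches {R4, R6, L2, R8, R9} → V_3 = 0.01909-0.001242j
Node n4: branches {C1, R7, R8, L3, I1} → V_4 = -0.002922+0.0004329j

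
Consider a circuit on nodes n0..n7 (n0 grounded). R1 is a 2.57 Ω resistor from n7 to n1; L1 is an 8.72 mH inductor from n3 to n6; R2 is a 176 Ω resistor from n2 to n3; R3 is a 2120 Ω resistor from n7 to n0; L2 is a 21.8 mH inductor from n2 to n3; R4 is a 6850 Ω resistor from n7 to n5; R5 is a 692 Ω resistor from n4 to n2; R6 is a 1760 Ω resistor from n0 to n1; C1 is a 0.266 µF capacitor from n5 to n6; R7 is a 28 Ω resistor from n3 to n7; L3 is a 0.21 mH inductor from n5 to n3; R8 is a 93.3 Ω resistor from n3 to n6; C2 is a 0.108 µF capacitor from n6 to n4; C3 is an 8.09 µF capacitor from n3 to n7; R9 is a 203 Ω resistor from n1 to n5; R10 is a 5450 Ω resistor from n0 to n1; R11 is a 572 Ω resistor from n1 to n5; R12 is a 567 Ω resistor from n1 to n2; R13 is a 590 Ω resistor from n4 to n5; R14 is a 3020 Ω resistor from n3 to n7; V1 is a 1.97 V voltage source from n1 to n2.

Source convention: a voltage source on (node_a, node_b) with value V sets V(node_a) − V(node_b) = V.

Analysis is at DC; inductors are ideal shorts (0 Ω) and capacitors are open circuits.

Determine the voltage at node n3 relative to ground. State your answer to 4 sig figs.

-1.905 V

Element admittances at DC:
  Y(R1) = 0.3891 S between n7,n1
  L1: short n3↔n6 (DC inductor)
  Y(R2) = 0.005682 S between n2,n3
  Y(R3) = 0.0004717 S between n7,n0
  L2: short n2↔n3 (DC inductor)
  Y(R4) = 0.0001460 S between n7,n5
  Y(R5) = 0.001445 S between n4,n2
  Y(R6) = 0.0005682 S between n0,n1
  Y(C1) = 0.000 S between n5,n6
  Y(R7) = 0.03571 S between n3,n7
  L3: short n5↔n3 (DC inductor)
  Y(R8) = 0.01072 S between n3,n6
  Y(C2) = 0.000 S between n6,n4
  Y(C3) = 0.000 S between n3,n7
  Y(R9) = 0.004926 S between n1,n5
  Y(R10) = 0.0001835 S between n0,n1
  Y(R11) = 0.001748 S between n1,n5
  Y(R12) = 0.001764 S between n1,n2
  Y(R13) = 0.001695 S between n4,n5
  Y(R14) = 0.0003311 S between n3,n7
  V1: constraint V(n1)−V(n2) = 1.97
Assemble and solve the 11×11 MNA system:
  V(n1)=0.06459  V(n2)=-1.905  V(n3)=-1.905  V(n4)=-1.905  V(n5)=-1.905  V(n6)=-1.905  V(n7)=-0.1029
  i(L1)=0.000  i(L2)=-0.07838  i(L3)=0.01341  i(V1)=-0.08186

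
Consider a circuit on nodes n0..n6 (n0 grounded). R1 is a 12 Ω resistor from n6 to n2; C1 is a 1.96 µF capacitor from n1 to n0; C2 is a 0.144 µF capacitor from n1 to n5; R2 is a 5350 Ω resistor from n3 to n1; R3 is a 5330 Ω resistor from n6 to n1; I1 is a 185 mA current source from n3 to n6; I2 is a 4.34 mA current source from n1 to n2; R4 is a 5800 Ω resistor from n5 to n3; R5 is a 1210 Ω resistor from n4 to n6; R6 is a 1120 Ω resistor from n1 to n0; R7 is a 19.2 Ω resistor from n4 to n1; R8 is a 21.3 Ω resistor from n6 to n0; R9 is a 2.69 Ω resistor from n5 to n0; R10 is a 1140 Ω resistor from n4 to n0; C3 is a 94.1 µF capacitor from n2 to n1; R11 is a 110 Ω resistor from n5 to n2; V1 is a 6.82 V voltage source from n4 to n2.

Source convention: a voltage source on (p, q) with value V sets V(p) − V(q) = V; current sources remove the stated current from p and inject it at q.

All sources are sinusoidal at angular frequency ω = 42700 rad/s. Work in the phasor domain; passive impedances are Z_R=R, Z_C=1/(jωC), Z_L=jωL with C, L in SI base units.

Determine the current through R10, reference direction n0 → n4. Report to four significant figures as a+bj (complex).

Element admittances at ω=42700 rad/s:
  Y(R1) = 0.08333+0.000j S between n6,n2
  Y(C1) = 0.000+0.08369j S between n1,n0
  Y(C2) = 0.000+0.006149j S between n1,n5
  Y(R2) = 0.0001869+0.000j S between n3,n1
  Y(R3) = 0.0001876+0.000j S between n6,n1
  I1: injects 0.185 A into n6 (from n3)
  I2: injects 0.00434 A into n2 (from n1)
  Y(R4) = 0.0001724+0.000j S between n5,n3
  Y(R5) = 0.0008264+0.000j S between n4,n6
  Y(R6) = 0.0008929+0.000j S between n1,n0
  Y(R7) = 0.05208+0.000j S between n4,n1
  Y(R8) = 0.04695+0.000j S between n6,n0
  Y(R9) = 0.3717+0.000j S between n5,n0
  Y(R10) = 0.0008772+0.000j S between n4,n0
  Y(C3) = 0.000+4.018j S between n2,n1
  Y(R11) = 0.009091+0.000j S between n5,n2
  V1: constraint V(n4)−V(n2) = 6.82
Assemble and solve the 7×7 MNA system:
  V(n1)=0.01745-0.1310j  V(n2)=0.01737-0.07055j  V(n3)=-514.9-0.06707j  V(n4)=6.837-0.07055j  V(n5)=-0.2305+0.002287j  V(n6)=1.463-0.04541j
  i(V1)=-0.3656-0.003068j

-0.005998+6.188e-05j A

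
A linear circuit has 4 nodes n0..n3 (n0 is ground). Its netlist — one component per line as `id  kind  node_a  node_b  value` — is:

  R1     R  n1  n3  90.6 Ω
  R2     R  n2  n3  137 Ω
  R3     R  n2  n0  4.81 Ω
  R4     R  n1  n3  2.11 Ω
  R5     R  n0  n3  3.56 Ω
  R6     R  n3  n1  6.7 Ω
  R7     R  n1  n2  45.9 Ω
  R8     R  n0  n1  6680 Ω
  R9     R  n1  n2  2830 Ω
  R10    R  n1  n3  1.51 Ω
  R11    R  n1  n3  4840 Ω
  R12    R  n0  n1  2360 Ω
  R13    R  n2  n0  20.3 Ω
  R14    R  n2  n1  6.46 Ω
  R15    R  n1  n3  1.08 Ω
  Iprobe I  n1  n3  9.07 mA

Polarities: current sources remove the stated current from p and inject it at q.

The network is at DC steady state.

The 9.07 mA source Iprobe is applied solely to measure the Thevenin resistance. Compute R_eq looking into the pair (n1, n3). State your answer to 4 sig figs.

R_eq = 0.4345 Ω

MNA unknowns: 3 node voltages V₁..V_3
R1: Y=0.01104 on G[1,3]
R2: Y=0.007299 on G[2,3]
R3: Y=0.2079 on G[2,0]
R4: Y=0.4739 on G[1,3]
R5: Y=0.2809 on G[0,3]
R6: Y=0.1493 on G[3,1]
R7: Y=0.02179 on G[1,2]
R8: Y=0.0001497 on G[0,1]
R9: Y=0.0003534 on G[1,2]
R10: Y=0.6623 on G[1,3]
R11: Y=0.0002066 on G[1,3]
R12: Y=0.0004237 on G[0,1]
R13: Y=0.04926 on G[2,0]
R14: Y=0.1548 on G[2,1]
R15: Y=0.9259 on G[1,3]
Iprobe: z[1]−=0.00907, z[3]+=0.00907
solve → V1=-0.002890, V2=-0.001141, V3=0.001051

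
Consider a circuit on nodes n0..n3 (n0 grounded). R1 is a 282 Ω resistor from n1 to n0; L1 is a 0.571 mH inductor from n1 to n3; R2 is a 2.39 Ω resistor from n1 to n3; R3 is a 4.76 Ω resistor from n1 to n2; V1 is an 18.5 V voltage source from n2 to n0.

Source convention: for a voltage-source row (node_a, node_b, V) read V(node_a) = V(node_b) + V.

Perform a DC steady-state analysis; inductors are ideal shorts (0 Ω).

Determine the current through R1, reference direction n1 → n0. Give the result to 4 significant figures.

Element admittances at DC:
  Y(R1) = 0.003546 S between n1,n0
  L1: short n1↔n3 (DC inductor)
  Y(R2) = 0.4184 S between n1,n3
  Y(R3) = 0.2101 S between n1,n2
  V1: constraint V(n2)−V(n0) = 18.5
Assemble and solve the 5×5 MNA system:
  V(n1)=18.19  V(n2)=18.50  V(n3)=18.19
  i(L1)=0.000  i(V1)=-0.06451

0.06451 A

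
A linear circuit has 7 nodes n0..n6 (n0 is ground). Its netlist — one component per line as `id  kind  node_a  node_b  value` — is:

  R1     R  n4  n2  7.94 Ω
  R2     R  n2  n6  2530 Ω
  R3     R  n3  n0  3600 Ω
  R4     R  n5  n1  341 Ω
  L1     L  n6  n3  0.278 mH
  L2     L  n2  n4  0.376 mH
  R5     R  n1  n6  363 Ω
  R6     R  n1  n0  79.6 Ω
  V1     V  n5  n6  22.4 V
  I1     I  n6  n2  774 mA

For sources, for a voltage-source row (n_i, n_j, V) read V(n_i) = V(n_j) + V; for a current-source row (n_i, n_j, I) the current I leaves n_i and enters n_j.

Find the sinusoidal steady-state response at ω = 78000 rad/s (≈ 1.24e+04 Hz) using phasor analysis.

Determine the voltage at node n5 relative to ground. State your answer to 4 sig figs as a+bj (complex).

Apply KCL at each of the 6 non-ground nodes and solve the resulting linear system.
Node n1: branches {R4, R5, R6} → V_1 = 0.2385-0.001341j
Node n2: branches {R1, R2, L2, I1} → V_2 = 1947-0.004304j
Node n3: branches {R3, L1} → V_3 = -10.78+0.06065j
Node n4: branches {R1, L2} → V_4 = 1947-0.004304j
Node n5: branches {R4, V1} → V_5 = 11.62-0.004304j
Node n6: branches {R2, L1, R5, V1, I1} → V_6 = -10.78-0.004304j
Source currents: i(V1)=-0.03336+8.688e-06j

11.62-0.004304j V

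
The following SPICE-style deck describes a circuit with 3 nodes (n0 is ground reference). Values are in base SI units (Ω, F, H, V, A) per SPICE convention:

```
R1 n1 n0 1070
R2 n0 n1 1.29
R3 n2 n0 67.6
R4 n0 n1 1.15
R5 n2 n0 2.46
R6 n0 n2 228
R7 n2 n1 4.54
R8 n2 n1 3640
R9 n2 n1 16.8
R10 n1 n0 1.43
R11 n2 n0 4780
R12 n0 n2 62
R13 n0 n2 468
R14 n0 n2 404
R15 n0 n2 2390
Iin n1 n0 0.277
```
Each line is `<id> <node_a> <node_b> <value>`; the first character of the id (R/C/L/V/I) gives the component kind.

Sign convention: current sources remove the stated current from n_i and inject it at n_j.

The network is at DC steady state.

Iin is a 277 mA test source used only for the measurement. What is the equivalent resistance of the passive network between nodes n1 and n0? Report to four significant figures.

R_eq = 0.3973 Ω

Element admittances at DC:
  Y(R1) = 0.0009346 S between n1,n0
  Y(R2) = 0.7752 S between n0,n1
  Y(R3) = 0.01479 S between n2,n0
  Y(R4) = 0.8696 S between n0,n1
  Y(R5) = 0.4065 S between n2,n0
  Y(R6) = 0.004386 S between n0,n2
  Y(R7) = 0.2203 S between n2,n1
  Y(R8) = 0.0002747 S between n2,n1
  Y(R9) = 0.05952 S between n2,n1
  Y(R10) = 0.6993 S between n1,n0
  Y(R11) = 0.0002092 S between n2,n0
  Y(R12) = 0.01613 S between n0,n2
  Y(R13) = 0.002137 S between n0,n2
  Y(R14) = 0.002475 S between n0,n2
  Y(R15) = 0.0004184 S between n0,n2
  Iin: injects 0.277 A into n0 (from n1)
Assemble and solve the 2×2 MNA system:
  V(n1)=-0.1100  V(n2)=-0.04239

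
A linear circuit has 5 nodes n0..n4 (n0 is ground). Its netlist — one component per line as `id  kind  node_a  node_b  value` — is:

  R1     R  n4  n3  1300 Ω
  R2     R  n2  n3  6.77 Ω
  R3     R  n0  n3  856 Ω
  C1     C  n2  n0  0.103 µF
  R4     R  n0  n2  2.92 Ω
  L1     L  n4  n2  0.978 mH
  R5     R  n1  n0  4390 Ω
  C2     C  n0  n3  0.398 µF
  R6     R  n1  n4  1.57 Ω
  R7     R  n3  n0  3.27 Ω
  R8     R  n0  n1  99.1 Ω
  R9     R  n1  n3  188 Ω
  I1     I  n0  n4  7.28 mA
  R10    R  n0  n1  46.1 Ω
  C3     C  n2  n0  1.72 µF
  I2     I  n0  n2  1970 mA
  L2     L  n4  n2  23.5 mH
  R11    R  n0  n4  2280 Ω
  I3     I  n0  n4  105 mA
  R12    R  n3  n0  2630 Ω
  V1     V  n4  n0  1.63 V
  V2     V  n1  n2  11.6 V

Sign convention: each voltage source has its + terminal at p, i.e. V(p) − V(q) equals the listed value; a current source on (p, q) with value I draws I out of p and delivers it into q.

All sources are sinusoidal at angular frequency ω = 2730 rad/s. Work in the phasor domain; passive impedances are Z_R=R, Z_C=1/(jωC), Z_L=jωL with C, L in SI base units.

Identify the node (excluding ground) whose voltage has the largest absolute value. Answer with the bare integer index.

Apply KCL at each of the 4 non-ground nodes and solve the resulting linear system.
Node n1: branches {R5, R6, R8, R9, R10, V2} → V_1 = 7.933-1.839j
Node n2: branches {R2, C1, R4, L1, C3, I2, L2, V2} → V_2 = -3.667-1.839j
Node n3: branches {R1, R2, R3, C2, R7, R9, R12} → V_3 = -1.082-0.6077j
Node n4: branches {R1, L1, R6, I1, L2, R11, I3, V1} → V_4 = 1.630+0.000j
Source currents: i(V1)=3.406+0.8949j, i(V2)=-4.316+1.237j

1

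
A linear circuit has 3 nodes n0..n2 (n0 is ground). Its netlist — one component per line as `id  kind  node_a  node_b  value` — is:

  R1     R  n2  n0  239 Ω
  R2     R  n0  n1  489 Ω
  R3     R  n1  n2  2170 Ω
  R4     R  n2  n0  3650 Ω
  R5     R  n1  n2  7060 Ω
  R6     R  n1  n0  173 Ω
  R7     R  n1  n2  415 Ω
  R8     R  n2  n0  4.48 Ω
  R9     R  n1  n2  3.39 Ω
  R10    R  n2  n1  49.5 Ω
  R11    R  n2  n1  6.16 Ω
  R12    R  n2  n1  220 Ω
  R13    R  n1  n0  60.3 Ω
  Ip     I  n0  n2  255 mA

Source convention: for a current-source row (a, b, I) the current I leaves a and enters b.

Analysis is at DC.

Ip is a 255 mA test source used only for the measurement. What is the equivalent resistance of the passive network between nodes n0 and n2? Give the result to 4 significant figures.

Apply KCL at each of the 2 non-ground nodes and solve the resulting linear system.
Node n1: branches {R2, R3, R5, R6, R7, R9, R10, R11, R12, R13} → V_1 = 0.9676
Node n2: branches {R1, R3, R4, R5, R7, R8, R9, R10, R11, R12, Ip} → V_2 = 1.016

R_eq = 3.985 Ω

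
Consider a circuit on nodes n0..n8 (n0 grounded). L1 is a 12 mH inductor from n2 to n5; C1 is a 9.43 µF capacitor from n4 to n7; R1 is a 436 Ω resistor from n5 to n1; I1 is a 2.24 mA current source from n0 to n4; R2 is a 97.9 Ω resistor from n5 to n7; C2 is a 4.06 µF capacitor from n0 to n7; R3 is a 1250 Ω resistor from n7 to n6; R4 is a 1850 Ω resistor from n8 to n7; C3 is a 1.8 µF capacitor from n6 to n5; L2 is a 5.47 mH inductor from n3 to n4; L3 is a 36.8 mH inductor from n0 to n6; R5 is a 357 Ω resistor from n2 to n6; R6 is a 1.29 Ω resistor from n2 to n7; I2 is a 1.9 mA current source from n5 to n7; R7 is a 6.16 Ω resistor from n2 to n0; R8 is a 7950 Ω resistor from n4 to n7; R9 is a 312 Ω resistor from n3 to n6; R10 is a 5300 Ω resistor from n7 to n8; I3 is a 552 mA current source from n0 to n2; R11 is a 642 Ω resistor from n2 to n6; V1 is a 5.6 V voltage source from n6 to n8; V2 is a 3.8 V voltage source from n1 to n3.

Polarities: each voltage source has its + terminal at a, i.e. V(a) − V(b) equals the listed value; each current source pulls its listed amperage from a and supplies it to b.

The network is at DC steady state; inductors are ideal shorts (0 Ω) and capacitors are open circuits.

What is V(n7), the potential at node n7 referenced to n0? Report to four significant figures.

Apply KCL at each of the 8 non-ground nodes and solve the resulting linear system.
Node n1: branches {R1, V2} → V_1 = 4.053
Node n2: branches {L1, R5, R6, R7, I3, R11} → V_2 = 3.266
Node n3: branches {L2, R9, V2} → V_3 = 0.2532
Node n4: branches {C1, I1, L2, R8} → V_4 = 0.2532
Node n5: branches {L1, R1, R2, C3, I2} → V_5 = 3.266
Node n6: branches {R3, C3, L3, R5, R9, R11, V1} → V_6 = 0.000
Node n7: branches {C1, R2, C2, R3, R4, R6, I2, R8, R10} → V_7 = 3.256
Node n8: branches {R4, R10, V1} → V_8 = -5.600
Source currents: i(L1)=0.0001918, i(L2)=-0.002618, i(L3)=-0.02411, i(V1)=-0.006458, i(V2)=-0.001806

3.256 V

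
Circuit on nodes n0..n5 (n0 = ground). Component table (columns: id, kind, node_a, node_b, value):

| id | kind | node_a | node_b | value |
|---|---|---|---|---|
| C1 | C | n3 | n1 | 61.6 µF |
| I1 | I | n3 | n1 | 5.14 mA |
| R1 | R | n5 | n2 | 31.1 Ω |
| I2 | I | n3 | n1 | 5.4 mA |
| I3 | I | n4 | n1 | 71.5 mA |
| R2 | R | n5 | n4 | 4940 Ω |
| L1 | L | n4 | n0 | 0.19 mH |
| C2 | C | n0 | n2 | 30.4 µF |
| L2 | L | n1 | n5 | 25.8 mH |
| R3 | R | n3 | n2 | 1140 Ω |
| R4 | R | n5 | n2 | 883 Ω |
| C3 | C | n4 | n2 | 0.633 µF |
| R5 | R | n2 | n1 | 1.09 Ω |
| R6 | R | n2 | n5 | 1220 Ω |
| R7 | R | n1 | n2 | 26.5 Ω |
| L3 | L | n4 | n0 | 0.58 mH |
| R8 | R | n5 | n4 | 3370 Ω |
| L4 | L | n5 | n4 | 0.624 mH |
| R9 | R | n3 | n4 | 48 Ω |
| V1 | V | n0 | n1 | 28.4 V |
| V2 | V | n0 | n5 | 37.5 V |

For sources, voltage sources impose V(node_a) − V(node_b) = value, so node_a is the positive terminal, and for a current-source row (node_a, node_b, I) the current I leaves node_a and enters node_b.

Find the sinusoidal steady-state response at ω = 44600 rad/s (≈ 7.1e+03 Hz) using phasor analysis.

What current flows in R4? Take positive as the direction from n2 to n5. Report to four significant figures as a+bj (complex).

0.03141+0.01522j A

Element admittances at ω=44600 rad/s:
  Y(C1) = 0.000+2.747j S between n3,n1
  I1: injects 0.00514 A into n1 (from n3)
  Y(R1) = 0.03215+0.000j S between n5,n2
  I2: injects 0.0054 A into n1 (from n3)
  I3: injects 0.0715 A into n1 (from n4)
  Y(R2) = 0.0002024+0.000j S between n5,n4
  Y(L1) = 0.000-0.1180j S between n4,n0
  Y(C2) = 0.000+1.356j S between n0,n2
  Y(L2) = 0.000-0.0008691j S between n1,n5
  Y(R3) = 0.0008772+0.000j S between n3,n2
  Y(R4) = 0.001133+0.000j S between n5,n2
  Y(C3) = 0.000+0.02823j S between n4,n2
  Y(R5) = 0.9174+0.000j S between n2,n1
  Y(R6) = 0.0008197+0.000j S between n2,n5
  Y(R7) = 0.03774+0.000j S between n1,n2
  Y(L3) = 0.000-0.03866j S between n4,n0
  Y(R8) = 0.0002967+0.000j S between n5,n4
  Y(L4) = 0.000-0.03593j S between n5,n4
  Y(R9) = 0.02083+0.000j S between n3,n4
  V1: constraint V(n0)−V(n1) = 28.4
  V2: constraint V(n0)−V(n5) = 37.5
Assemble and solve the 7×7 MNA system:
  V(n1)=-28.40+0.000j  V(n2)=-9.764+13.44j  V(n3)=-28.44-0.1630j  V(n4)=-7.217-5.526j  V(n5)=-37.50+0.000j
  i(V1)=-18.33-12.75j  i(V2)=-0.7625+0.6403j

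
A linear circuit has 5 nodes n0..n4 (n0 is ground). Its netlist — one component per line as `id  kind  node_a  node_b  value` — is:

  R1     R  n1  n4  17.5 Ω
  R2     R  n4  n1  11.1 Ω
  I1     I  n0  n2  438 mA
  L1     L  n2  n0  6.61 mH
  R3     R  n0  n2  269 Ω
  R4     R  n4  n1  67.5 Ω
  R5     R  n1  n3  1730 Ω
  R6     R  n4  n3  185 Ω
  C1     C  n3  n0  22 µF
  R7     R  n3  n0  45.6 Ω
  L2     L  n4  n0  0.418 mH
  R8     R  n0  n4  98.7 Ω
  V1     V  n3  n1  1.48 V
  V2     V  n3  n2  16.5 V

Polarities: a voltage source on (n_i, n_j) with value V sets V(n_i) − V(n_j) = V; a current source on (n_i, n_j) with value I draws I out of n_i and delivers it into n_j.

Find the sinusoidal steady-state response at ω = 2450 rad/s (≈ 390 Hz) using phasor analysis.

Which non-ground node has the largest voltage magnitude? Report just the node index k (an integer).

Element admittances at ω=2450 rad/s:
  Y(R1) = 0.05714+0.000j S between n1,n4
  Y(R2) = 0.09009+0.000j S between n4,n1
  I1: injects 0.438 A into n2 (from n0)
  Y(L1) = 0.000-0.06175j S between n2,n0
  Y(R3) = 0.003717+0.000j S between n0,n2
  Y(R4) = 0.01481+0.000j S between n4,n1
  Y(R5) = 0.0005780+0.000j S between n1,n3
  Y(R6) = 0.005405+0.000j S between n4,n3
  Y(C1) = 0.000+0.05390j S between n3,n0
  Y(R7) = 0.02193+0.000j S between n3,n0
  Y(L2) = 0.000-0.9765j S between n4,n0
  Y(R8) = 0.01013+0.000j S between n0,n4
  V1: constraint V(n3)−V(n1) = 1.48
  V2: constraint V(n3)−V(n2) = 16.5
Assemble and solve the 6×6 MNA system:
  V(n1)=3.307-4.722j  V(n2)=-11.71-4.722j  V(n3)=4.787-4.722j  V(n4)=0.8852+0.4144j
  i(V1)=0.3917-0.8324j  i(V2)=-0.7731+0.7057j

2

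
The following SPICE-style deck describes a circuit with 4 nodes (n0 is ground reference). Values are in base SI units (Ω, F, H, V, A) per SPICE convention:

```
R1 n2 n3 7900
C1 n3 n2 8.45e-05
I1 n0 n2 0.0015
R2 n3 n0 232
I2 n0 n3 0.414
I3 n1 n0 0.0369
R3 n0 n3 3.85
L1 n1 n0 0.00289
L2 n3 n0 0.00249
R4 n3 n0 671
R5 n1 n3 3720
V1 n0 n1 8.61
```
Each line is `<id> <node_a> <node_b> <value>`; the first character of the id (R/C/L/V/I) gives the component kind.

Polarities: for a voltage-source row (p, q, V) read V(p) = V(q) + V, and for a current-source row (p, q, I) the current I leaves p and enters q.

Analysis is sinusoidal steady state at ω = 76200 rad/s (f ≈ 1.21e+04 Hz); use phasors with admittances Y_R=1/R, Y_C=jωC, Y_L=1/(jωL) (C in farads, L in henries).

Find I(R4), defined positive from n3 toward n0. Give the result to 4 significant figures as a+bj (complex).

Apply KCL at each of the 3 non-ground nodes and solve the resulting linear system.
Node n1: branches {I3, L1, R5, V1} → V_1 = -8.610+0.000j
Node n2: branches {R1, C1, I1} → V_2 = 1.554+0.03058j
Node n3: branches {R1, C1, R2, I2, R3, L2, R4, R5} → V_3 = 1.554+0.03081j
Source currents: i(V1)=0.03417+0.03909j

0.002316+4.592e-05j A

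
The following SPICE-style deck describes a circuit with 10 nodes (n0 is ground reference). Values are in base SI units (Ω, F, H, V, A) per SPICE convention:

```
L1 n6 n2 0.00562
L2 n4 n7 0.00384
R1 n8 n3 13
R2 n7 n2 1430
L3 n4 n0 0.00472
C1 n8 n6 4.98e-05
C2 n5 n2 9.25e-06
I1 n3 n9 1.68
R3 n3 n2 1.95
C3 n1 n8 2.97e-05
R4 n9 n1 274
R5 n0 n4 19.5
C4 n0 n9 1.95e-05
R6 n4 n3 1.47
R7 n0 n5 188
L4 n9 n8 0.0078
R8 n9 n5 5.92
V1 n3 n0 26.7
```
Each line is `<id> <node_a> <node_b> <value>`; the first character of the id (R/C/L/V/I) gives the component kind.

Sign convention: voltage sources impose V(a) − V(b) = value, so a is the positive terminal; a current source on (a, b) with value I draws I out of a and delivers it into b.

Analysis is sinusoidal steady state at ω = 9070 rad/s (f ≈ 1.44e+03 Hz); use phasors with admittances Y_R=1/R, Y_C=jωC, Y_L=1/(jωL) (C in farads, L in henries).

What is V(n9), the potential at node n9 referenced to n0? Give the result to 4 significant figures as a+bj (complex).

Apply KCL at each of the 9 non-ground nodes and solve the resulting linear system.
Node n1: branches {C3, R4} → V_1 = 22.56+1.284j
Node n2: branches {L1, R2, C2, R3} → V_2 = 26.68-2.864j
Node n3: branches {R1, I1, R3, R6, V1} → V_3 = 26.70+0.000j
Node n4: branches {L2, L3, R5, R6} → V_4 = 24.80+0.7885j
Node n5: branches {C2, R7, R8} → V_5 = 8.177-1.788j
Node n6: branches {L1, C1} → V_6 = 22.55+1.265j
Node n7: branches {L2, R2} → V_7 = 24.89+0.8320j
Node n8: branches {R1, C1, C3, L4} → V_8 = 22.72+1.085j
Node n9: branches {I1, R4, C4, L4, R8} → V_9 = 7.900-11.03j
Source currents: i(V1)=-3.286-0.8488j

7.900-11.03j V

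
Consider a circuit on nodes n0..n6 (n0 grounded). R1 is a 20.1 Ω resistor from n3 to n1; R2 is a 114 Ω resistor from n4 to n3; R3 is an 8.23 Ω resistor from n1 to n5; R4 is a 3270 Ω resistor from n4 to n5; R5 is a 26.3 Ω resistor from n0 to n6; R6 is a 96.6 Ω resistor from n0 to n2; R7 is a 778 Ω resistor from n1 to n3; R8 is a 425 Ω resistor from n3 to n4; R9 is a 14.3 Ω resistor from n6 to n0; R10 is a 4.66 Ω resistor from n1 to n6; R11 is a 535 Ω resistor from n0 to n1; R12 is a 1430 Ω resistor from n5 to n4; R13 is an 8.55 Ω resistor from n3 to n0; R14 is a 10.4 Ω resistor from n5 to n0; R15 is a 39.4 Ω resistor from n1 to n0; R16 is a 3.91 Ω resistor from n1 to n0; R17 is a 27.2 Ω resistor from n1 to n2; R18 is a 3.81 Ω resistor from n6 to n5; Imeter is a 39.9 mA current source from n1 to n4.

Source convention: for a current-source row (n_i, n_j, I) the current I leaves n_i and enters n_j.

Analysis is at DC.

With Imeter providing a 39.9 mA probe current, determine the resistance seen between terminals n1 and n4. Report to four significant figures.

Apply KCL at each of the 6 non-ground nodes and solve the resulting linear system.
Node n1: branches {R1, R3, R7, R10, R11, R15, R16, R17, Imeter} → V_1 = -0.05900
Node n2: branches {R6, R17} → V_2 = -0.04604
Node n3: branches {R1, R2, R7, R8, R13} → V_3 = 0.1987
Node n4: branches {R2, R4, R8, R12, Imeter} → V_4 = 3.469
Node n5: branches {R3, R4, R12, R14, R18} → V_5 = -0.02577
Node n6: branches {R5, R9, R10, R18} → V_6 = -0.03320

R_eq = 88.43 Ω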